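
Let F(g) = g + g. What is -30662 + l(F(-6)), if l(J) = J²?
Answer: -30518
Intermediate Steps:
F(g) = 2*g
-30662 + l(F(-6)) = -30662 + (2*(-6))² = -30662 + (-12)² = -30662 + 144 = -30518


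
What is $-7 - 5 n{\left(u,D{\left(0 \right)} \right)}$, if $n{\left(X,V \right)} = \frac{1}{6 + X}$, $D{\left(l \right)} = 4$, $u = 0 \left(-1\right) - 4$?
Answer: $- \frac{19}{2} \approx -9.5$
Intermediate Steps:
$u = -4$ ($u = 0 - 4 = -4$)
$-7 - 5 n{\left(u,D{\left(0 \right)} \right)} = -7 - \frac{5}{6 - 4} = -7 - \frac{5}{2} = - \frac{19}{2}$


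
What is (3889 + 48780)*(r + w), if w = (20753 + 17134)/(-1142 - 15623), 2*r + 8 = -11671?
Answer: -10316498713821/33530 ≈ -3.0768e+8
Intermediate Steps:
r = -11679/2 (r = -4 + (1/2)*(-11671) = -4 - 11671/2 = -11679/2 ≈ -5839.5)
w = -37887/16765 (w = 37887/(-16765) = 37887*(-1/16765) = -37887/16765 ≈ -2.2599)
(3889 + 48780)*(r + w) = (3889 + 48780)*(-11679/2 - 37887/16765) = 52669*(-195874209/33530) = -10316498713821/33530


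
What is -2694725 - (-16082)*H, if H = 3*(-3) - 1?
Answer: -2855545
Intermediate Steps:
H = -10 (H = -9 - 1 = -10)
-2694725 - (-16082)*H = -2694725 - (-16082)*(-10) = -2694725 - 1*160820 = -2694725 - 160820 = -2855545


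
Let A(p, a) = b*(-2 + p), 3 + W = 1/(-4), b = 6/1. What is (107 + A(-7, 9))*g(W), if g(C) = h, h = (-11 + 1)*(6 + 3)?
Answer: -4770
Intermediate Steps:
b = 6 (b = 6*1 = 6)
W = -13/4 (W = -3 + 1/(-4) = -3 - ¼ = -13/4 ≈ -3.2500)
h = -90 (h = -10*9 = -90)
A(p, a) = -12 + 6*p (A(p, a) = 6*(-2 + p) = -12 + 6*p)
g(C) = -90
(107 + A(-7, 9))*g(W) = (107 + (-12 + 6*(-7)))*(-90) = (107 + (-12 - 42))*(-90) = (107 - 54)*(-90) = 53*(-90) = -4770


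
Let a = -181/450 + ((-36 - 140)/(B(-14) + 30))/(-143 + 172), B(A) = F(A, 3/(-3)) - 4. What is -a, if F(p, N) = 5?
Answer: 241919/404550 ≈ 0.59800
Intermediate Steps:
B(A) = 1 (B(A) = 5 - 4 = 1)
a = -241919/404550 (a = -181/450 + ((-36 - 140)/(1 + 30))/(-143 + 172) = -181*1/450 - 176/31/29 = -181/450 - 176*1/31*(1/29) = -181/450 - 176/31*1/29 = -181/450 - 176/899 = -241919/404550 ≈ -0.59800)
-a = -1*(-241919/404550) = 241919/404550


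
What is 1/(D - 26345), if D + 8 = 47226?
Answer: 1/20873 ≈ 4.7909e-5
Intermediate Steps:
D = 47218 (D = -8 + 47226 = 47218)
1/(D - 26345) = 1/(47218 - 26345) = 1/20873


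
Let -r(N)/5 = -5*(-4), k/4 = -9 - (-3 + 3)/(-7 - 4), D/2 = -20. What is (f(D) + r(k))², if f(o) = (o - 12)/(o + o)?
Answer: 3948169/400 ≈ 9870.4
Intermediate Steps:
D = -40 (D = 2*(-20) = -40)
f(o) = (-12 + o)/(2*o) (f(o) = (-12 + o)/((2*o)) = (-12 + o)*(1/(2*o)) = (-12 + o)/(2*o))
k = -36 (k = 4*(-9 - (-3 + 3)/(-7 - 4)) = 4*(-9 - 0/(-11)) = 4*(-9 - 0*(-1)/11) = 4*(-9 - 1*0) = 4*(-9 + 0) = 4*(-9) = -36)
r(N) = -100 (r(N) = -(-25)*(-4) = -5*20 = -100)
(f(D) + r(k))² = ((½)*(-12 - 40)/(-40) - 100)² = ((½)*(-1/40)*(-52) - 100)² = (13/20 - 100)² = (-1987/20)² = 3948169/400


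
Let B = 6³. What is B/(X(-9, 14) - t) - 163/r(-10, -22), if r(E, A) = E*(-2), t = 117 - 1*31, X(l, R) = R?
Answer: -223/20 ≈ -11.150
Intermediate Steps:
t = 86 (t = 117 - 31 = 86)
r(E, A) = -2*E
B = 216
B/(X(-9, 14) - t) - 163/r(-10, -22) = 216/(14 - 1*86) - 163/((-2*(-10))) = 216/(14 - 86) - 163/20 = 216/(-72) - 163*1/20 = 216*(-1/72) - 163/20 = -3 - 163/20 = -223/20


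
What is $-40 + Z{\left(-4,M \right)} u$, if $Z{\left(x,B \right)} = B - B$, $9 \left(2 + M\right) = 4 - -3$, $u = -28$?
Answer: $-40$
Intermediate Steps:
$M = - \frac{11}{9}$ ($M = -2 + \frac{4 - -3}{9} = -2 + \frac{4 + 3}{9} = -2 + \frac{1}{9} \cdot 7 = -2 + \frac{7}{9} = - \frac{11}{9} \approx -1.2222$)
$Z{\left(x,B \right)} = 0$
$-40 + Z{\left(-4,M \right)} u = -40 + 0 \left(-28\right) = -40 + 0 = -40$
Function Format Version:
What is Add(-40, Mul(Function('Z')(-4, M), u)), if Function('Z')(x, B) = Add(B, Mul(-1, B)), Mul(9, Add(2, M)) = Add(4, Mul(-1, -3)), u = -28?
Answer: -40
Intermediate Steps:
M = Rational(-11, 9) (M = Add(-2, Mul(Rational(1, 9), Add(4, Mul(-1, -3)))) = Add(-2, Mul(Rational(1, 9), Add(4, 3))) = Add(-2, Mul(Rational(1, 9), 7)) = Add(-2, Rational(7, 9)) = Rational(-11, 9) ≈ -1.2222)
Function('Z')(x, B) = 0
Add(-40, Mul(Function('Z')(-4, M), u)) = Add(-40, Mul(0, -28)) = Add(-40, 0) = -40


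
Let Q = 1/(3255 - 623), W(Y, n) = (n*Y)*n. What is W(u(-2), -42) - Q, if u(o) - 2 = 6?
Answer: 37142783/2632 ≈ 14112.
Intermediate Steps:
u(o) = 8 (u(o) = 2 + 6 = 8)
W(Y, n) = Y*n**2 (W(Y, n) = (Y*n)*n = Y*n**2)
Q = 1/2632 ≈ 0.00037994
W(u(-2), -42) - Q = 8*(-42)**2 - 1*1/2632 = 8*1764 - 1/2632 = 14112 - 1/2632 = 37142783/2632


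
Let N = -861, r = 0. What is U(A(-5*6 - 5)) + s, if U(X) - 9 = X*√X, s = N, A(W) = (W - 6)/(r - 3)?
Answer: -852 + 41*√123/9 ≈ -801.48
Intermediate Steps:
A(W) = 2 - W/3 (A(W) = (W - 6)/(0 - 3) = (-6 + W)/(-3) = (-6 + W)*(-⅓) = 2 - W/3)
s = -861
U(X) = 9 + X^(3/2) (U(X) = 9 + X*√X = 9 + X^(3/2))
U(A(-5*6 - 5)) + s = (9 + (2 - (-5*6 - 5)/3)^(3/2)) - 861 = (9 + (2 - (-30 - 5)/3)^(3/2)) - 861 = (9 + (2 - ⅓*(-35))^(3/2)) - 861 = (9 + (2 + 35/3)^(3/2)) - 861 = (9 + (41/3)^(3/2)) - 861 = (9 + 41*√123/9) - 861 = -852 + 41*√123/9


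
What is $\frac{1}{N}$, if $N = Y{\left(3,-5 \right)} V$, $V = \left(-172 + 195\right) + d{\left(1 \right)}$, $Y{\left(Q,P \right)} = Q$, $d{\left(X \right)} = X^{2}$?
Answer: $\frac{1}{72} \approx 0.013889$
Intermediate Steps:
$V = 24$ ($V = \left(-172 + 195\right) + 1^{2} = 23 + 1 = 24$)
$N = 72$ ($N = 3 \cdot 24 = 72$)
$\frac{1}{N} = \frac{1}{72}$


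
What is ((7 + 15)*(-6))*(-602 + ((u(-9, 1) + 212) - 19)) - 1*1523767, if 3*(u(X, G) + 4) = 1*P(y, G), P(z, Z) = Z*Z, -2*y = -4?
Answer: -1469295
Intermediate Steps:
y = 2 (y = -½*(-4) = 2)
P(z, Z) = Z²
u(X, G) = -4 + G²/3 (u(X, G) = -4 + (1*G²)/3 = -4 + G²/3)
((7 + 15)*(-6))*(-602 + ((u(-9, 1) + 212) - 19)) - 1*1523767 = ((7 + 15)*(-6))*(-602 + (((-4 + (⅓)*1²) + 212) - 19)) - 1*1523767 = (22*(-6))*(-602 + (((-4 + (⅓)*1) + 212) - 19)) - 1523767 = -132*(-602 + (((-4 + ⅓) + 212) - 19)) - 1523767 = -132*(-602 + ((-11/3 + 212) - 19)) - 1523767 = -132*(-602 + (625/3 - 19)) - 1523767 = -132*(-602 + 568/3) - 1523767 = -132*(-1238/3) - 1523767 = 54472 - 1523767 = -1469295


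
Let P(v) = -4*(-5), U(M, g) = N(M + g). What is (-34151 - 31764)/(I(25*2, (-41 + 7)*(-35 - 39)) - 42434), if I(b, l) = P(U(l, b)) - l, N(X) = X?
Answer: 13183/8986 ≈ 1.4671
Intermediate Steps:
U(M, g) = M + g
P(v) = 20
I(b, l) = 20 - l
(-34151 - 31764)/(I(25*2, (-41 + 7)*(-35 - 39)) - 42434) = (-34151 - 31764)/((20 - (-41 + 7)*(-35 - 39)) - 42434) = -65915/((20 - (-34)*(-74)) - 42434) = -65915/((20 - 1*2516) - 42434) = -65915/((20 - 2516) - 42434) = -65915/(-2496 - 42434) = -65915/(-44930) = -65915*(-1/44930) = 13183/8986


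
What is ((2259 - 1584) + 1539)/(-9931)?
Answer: -2214/9931 ≈ -0.22294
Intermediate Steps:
((2259 - 1584) + 1539)/(-9931) = (675 + 1539)*(-1/9931) = 2214*(-1/9931) = -2214/9931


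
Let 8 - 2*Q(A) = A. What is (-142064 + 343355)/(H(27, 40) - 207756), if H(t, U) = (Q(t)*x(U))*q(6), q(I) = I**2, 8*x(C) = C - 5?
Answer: -268388/279003 ≈ -0.96195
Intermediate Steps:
Q(A) = 4 - A/2
x(C) = -5/8 + C/8 (x(C) = (C - 5)/8 = (-5 + C)/8 = -5/8 + C/8)
H(t, U) = 36*(4 - t/2)*(-5/8 + U/8) (H(t, U) = ((4 - t/2)*(-5/8 + U/8))*6**2 = ((4 - t/2)*(-5/8 + U/8))*36 = 36*(4 - t/2)*(-5/8 + U/8))
(-142064 + 343355)/(H(27, 40) - 207756) = (-142064 + 343355)/(-9*(-8 + 27)*(-5 + 40)/4 - 207756) = 201291/(-9/4*19*35 - 207756) = 201291/(-5985/4 - 207756) = 201291/(-837009/4) = 201291*(-4/837009) = -268388/279003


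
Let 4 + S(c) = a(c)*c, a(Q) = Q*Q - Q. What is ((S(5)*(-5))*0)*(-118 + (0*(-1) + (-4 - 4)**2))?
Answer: 0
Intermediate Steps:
a(Q) = Q**2 - Q
S(c) = -4 + c**2*(-1 + c) (S(c) = -4 + (c*(-1 + c))*c = -4 + c**2*(-1 + c))
((S(5)*(-5))*0)*(-118 + (0*(-1) + (-4 - 4)**2)) = (((-4 + 5**2*(-1 + 5))*(-5))*0)*(-118 + (0*(-1) + (-4 - 4)**2)) = (((-4 + 25*4)*(-5))*0)*(-118 + (0 + (-8)**2)) = (((-4 + 100)*(-5))*0)*(-118 + (0 + 64)) = ((96*(-5))*0)*(-118 + 64) = -480*0*(-54) = 0*(-54) = 0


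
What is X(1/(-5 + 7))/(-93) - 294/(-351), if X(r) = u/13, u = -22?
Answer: 3104/3627 ≈ 0.85580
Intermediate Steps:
X(r) = -22/13
X(1/(-5 + 7))/(-93) - 294/(-351) = -22/13/(-93) - 294/(-351) = -22/13*(-1/93) - 294*(-1/351) = 22/1209 + 98/117 = 3104/3627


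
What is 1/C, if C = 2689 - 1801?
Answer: 1/888 ≈ 0.0011261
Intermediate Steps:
C = 888
1/C = 1/888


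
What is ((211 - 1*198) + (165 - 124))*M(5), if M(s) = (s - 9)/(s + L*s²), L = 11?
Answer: -27/35 ≈ -0.77143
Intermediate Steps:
M(s) = (-9 + s)/(s + 11*s²) (M(s) = (s - 9)/(s + 11*s²) = (-9 + s)/(s + 11*s²))
((211 - 1*198) + (165 - 124))*M(5) = ((211 - 1*198) + (165 - 124))*((-9 + 5)/(5*(1 + 11*5))) = ((211 - 198) + 41)*((⅕)*(-4)/(1 + 55)) = (13 + 41)*((⅕)*(-4)/56) = 54*((⅕)*(1/56)*(-4)) = 54*(-1/70) = -27/35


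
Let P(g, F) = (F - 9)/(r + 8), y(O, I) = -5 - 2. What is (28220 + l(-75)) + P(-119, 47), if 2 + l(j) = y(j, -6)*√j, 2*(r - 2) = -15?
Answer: 141166/5 - 35*I*√3 ≈ 28233.0 - 60.622*I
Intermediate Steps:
r = -11/2 (r = 2 + (½)*(-15) = 2 - 15/2 = -11/2 ≈ -5.5000)
y(O, I) = -7
l(j) = -2 - 7*√j
P(g, F) = -18/5 + 2*F/5 (P(g, F) = (F - 9)/(-11/2 + 8) = (-9 + F)/(5/2) = (-9 + F)*(⅖) = -18/5 + 2*F/5)
(28220 + l(-75)) + P(-119, 47) = (28220 + (-2 - 35*I*√3)) + (-18/5 + (⅖)*47) = (28220 + (-2 - 35*I*√3)) + (-18/5 + 94/5) = (28220 + (-2 - 35*I*√3)) + 76/5 = (28218 - 35*I*√3) + 76/5 = 141166/5 - 35*I*√3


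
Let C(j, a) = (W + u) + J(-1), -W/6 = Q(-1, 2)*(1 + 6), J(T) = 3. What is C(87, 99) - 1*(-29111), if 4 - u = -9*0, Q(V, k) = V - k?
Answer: 29244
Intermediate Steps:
W = 126 (W = -6*(-1 - 1*2)*(1 + 6) = -6*(-1 - 2)*7 = -(-18)*7 = -6*(-21) = 126)
u = 4 (u = 4 - (-9)*0 = 4 - 1*0 = 4 + 0 = 4)
C(j, a) = 133 (C(j, a) = (126 + 4) + 3 = 130 + 3 = 133)
C(87, 99) - 1*(-29111) = 133 - 1*(-29111) = 133 + 29111 = 29244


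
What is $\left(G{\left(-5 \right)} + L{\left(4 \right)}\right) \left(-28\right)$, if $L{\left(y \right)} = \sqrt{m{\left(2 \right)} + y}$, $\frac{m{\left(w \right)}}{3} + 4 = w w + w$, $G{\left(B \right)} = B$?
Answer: $140 - 28 \sqrt{10} \approx 51.456$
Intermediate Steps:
$m{\left(w \right)} = -12 + 3 w + 3 w^{2}$ ($m{\left(w \right)} = -12 + 3 \left(w w + w\right) = -12 + 3 \left(w^{2} + w\right) = -12 + 3 \left(w + w^{2}\right) = -12 + \left(3 w + 3 w^{2}\right) = -12 + 3 w + 3 w^{2}$)
$L{\left(y \right)} = \sqrt{6 + y}$ ($L{\left(y \right)} = \sqrt{\left(-12 + 3 \cdot 2 + 3 \cdot 2^{2}\right) + y} = \sqrt{\left(-12 + 6 + 3 \cdot 4\right) + y} = \sqrt{\left(-12 + 6 + 12\right) + y} = \sqrt{6 + y}$)
$\left(G{\left(-5 \right)} + L{\left(4 \right)}\right) \left(-28\right) = \left(-5 + \sqrt{6 + 4}\right) \left(-28\right) = \left(-5 + \sqrt{10}\right) \left(-28\right) = 140 - 28 \sqrt{10}$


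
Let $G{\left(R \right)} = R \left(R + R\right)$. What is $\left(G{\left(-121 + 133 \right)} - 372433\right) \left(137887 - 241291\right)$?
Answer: $38481281580$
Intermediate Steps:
$G{\left(R \right)} = 2 R^{2}$ ($G{\left(R \right)} = R 2 R = 2 R^{2}$)
$\left(G{\left(-121 + 133 \right)} - 372433\right) \left(137887 - 241291\right) = \left(2 \left(-121 + 133\right)^{2} - 372433\right) \left(137887 - 241291\right) = \left(2 \cdot 12^{2} - 372433\right) \left(137887 - 241291\right) = \left(2 \cdot 144 - 372433\right) \left(-103404\right) = \left(288 - 372433\right) \left(-103404\right) = \left(-372145\right) \left(-103404\right) = 38481281580$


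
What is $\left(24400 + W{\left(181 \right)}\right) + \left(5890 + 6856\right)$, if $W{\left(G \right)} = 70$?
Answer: $37216$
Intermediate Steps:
$\left(24400 + W{\left(181 \right)}\right) + \left(5890 + 6856\right) = \left(24400 + 70\right) + \left(5890 + 6856\right) = 24470 + 12746 = 37216$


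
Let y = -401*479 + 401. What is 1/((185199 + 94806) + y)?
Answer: 1/88327 ≈ 1.1322e-5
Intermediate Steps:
y = -191678 (y = -192079 + 401 = -191678)
1/((185199 + 94806) + y) = 1/((185199 + 94806) - 191678) = 1/(280005 - 191678) = 1/88327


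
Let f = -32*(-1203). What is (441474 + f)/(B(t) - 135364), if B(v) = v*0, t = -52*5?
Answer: -239985/67682 ≈ -3.5458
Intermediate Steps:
t = -260
f = 38496
B(v) = 0
(441474 + f)/(B(t) - 135364) = (441474 + 38496)/(0 - 135364) = 479970/(-135364) = 479970*(-1/135364) = -239985/67682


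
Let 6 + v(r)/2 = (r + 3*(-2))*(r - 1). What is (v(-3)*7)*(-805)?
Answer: -338100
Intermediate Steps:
v(r) = -12 + 2*(-1 + r)*(-6 + r) (v(r) = -12 + 2*((r + 3*(-2))*(r - 1)) = -12 + 2*((r - 6)*(-1 + r)) = -12 + 2*((-6 + r)*(-1 + r)) = -12 + 2*((-1 + r)*(-6 + r)) = -12 + 2*(-1 + r)*(-6 + r))
(v(-3)*7)*(-805) = ((2*(-3)*(-7 - 3))*7)*(-805) = ((2*(-3)*(-10))*7)*(-805) = (60*7)*(-805) = 420*(-805) = -338100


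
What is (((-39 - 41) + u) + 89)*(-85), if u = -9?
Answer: 0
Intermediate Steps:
(((-39 - 41) + u) + 89)*(-85) = (((-39 - 41) - 9) + 89)*(-85) = ((-80 - 9) + 89)*(-85) = (-89 + 89)*(-85) = 0*(-85) = 0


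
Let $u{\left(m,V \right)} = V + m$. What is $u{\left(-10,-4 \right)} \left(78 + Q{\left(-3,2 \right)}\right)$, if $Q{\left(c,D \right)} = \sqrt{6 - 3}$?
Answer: $-1092 - 14 \sqrt{3} \approx -1116.2$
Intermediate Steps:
$Q{\left(c,D \right)} = \sqrt{3}$
$u{\left(-10,-4 \right)} \left(78 + Q{\left(-3,2 \right)}\right) = \left(-4 - 10\right) \left(78 + \sqrt{3}\right) = - 14 \left(78 + \sqrt{3}\right) = -1092 - 14 \sqrt{3}$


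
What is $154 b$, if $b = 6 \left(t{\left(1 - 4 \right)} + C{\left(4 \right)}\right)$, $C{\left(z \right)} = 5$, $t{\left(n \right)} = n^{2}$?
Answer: $12936$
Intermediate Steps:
$b = 84$ ($b = 6 \left(\left(1 - 4\right)^{2} + 5\right) = 6 \left(\left(-3\right)^{2} + 5\right) = 6 \left(9 + 5\right) = 6 \cdot 14 = 84$)
$154 b = 154 \cdot 84 = 12936$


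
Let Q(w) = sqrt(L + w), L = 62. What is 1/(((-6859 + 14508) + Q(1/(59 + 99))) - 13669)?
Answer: -951160/5725973403 - sqrt(1547926)/5725973403 ≈ -0.00016633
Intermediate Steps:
Q(w) = sqrt(62 + w)
1/(((-6859 + 14508) + Q(1/(59 + 99))) - 13669) = 1/(((-6859 + 14508) + sqrt(62 + 1/(59 + 99))) - 13669) = 1/((7649 + sqrt(62 + 1/158)) - 13669) = 1/((7649 + sqrt(9797/158)) - 13669) = 1/((7649 + sqrt(1547926)/158) - 13669) = 1/(-6020 + sqrt(1547926)/158)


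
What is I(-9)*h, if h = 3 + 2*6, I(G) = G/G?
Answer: 15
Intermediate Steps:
I(G) = 1
h = 15 (h = 3 + 12 = 15)
I(-9)*h = 1*15 = 15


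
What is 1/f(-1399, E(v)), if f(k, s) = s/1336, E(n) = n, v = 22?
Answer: 668/11 ≈ 60.727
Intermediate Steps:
f(k, s) = s/1336 (f(k, s) = s*(1/1336) = s/1336)
1/f(-1399, E(v)) = 1/((1/1336)*22) = 1/(11/668) = 668/11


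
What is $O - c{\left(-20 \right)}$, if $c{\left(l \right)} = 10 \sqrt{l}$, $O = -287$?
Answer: $-287 - 20 i \sqrt{5} \approx -287.0 - 44.721 i$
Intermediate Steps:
$O - c{\left(-20 \right)} = -287 - 10 \sqrt{-20} = -287 - 10 \cdot 2 i \sqrt{5} = -287 - 20 i \sqrt{5}$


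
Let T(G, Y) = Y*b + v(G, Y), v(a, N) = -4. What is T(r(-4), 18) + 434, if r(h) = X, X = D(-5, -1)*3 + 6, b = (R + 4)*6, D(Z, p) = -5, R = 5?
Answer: 1402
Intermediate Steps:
b = 54 (b = (5 + 4)*6 = 9*6 = 54)
X = -9 (X = -5*3 + 6 = -15 + 6 = -9)
r(h) = -9
T(G, Y) = -4 + 54*Y (T(G, Y) = Y*54 - 4 = 54*Y - 4 = -4 + 54*Y)
T(r(-4), 18) + 434 = (-4 + 54*18) + 434 = (-4 + 972) + 434 = 968 + 434 = 1402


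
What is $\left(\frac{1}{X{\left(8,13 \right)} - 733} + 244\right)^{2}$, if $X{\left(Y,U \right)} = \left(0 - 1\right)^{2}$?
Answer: $\frac{31900460449}{535824} \approx 59535.0$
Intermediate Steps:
$X{\left(Y,U \right)} = 1$ ($X{\left(Y,U \right)} = \left(-1\right)^{2} = 1$)
$\left(\frac{1}{X{\left(8,13 \right)} - 733} + 244\right)^{2} = \left(\frac{1}{1 - 733} + 244\right)^{2} = \left(\frac{1}{-732} + 244\right)^{2} = \left(- \frac{1}{732} + 244\right)^{2} = \left(\frac{178607}{732}\right)^{2} = \frac{31900460449}{535824}$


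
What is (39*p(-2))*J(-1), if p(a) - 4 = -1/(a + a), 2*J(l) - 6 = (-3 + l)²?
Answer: 7293/4 ≈ 1823.3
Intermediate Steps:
J(l) = 3 + (-3 + l)²/2
p(a) = 4 - 1/(2*a) (p(a) = 4 - 1/(a + a) = 4 - 1/(2*a))
(39*p(-2))*J(-1) = (39*(4 - ½/(-2)))*(3 + (-3 - 1)²/2) = (39*(4 - ½*(-½)))*(3 + (½)*(-4)²) = (39*(4 + ¼))*(3 + (½)*16) = (39*(17/4))*(3 + 8) = (663/4)*11 = 7293/4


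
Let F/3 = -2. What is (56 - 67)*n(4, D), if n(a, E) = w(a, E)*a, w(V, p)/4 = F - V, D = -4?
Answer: 1760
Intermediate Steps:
F = -6 (F = 3*(-2) = -6)
w(V, p) = -24 - 4*V (w(V, p) = 4*(-6 - V) = -24 - 4*V)
n(a, E) = a*(-24 - 4*a) (n(a, E) = (-24 - 4*a)*a = a*(-24 - 4*a))
(56 - 67)*n(4, D) = (56 - 67)*(-4*4*(6 + 4)) = -(-44)*4*10 = -11*(-160) = 1760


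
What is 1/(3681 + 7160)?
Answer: 1/10841 ≈ 9.2242e-5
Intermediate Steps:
1/(3681 + 7160) = 1/10841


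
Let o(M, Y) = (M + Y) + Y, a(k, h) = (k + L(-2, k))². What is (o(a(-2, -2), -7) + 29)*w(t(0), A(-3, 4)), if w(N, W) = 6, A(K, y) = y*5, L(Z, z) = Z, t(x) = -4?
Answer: 186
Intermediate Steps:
A(K, y) = 5*y
a(k, h) = (-2 + k)² (a(k, h) = (k - 2)² = (-2 + k)²)
o(M, Y) = M + 2*Y
(o(a(-2, -2), -7) + 29)*w(t(0), A(-3, 4)) = (((-2 - 2)² + 2*(-7)) + 29)*6 = (((-4)² - 14) + 29)*6 = ((16 - 14) + 29)*6 = (2 + 29)*6 = 31*6 = 186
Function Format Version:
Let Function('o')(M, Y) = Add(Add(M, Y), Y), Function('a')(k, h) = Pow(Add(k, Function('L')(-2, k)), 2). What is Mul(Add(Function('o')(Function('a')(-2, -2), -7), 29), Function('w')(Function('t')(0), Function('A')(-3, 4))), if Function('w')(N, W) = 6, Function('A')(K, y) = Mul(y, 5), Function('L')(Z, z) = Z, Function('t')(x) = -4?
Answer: 186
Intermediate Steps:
Function('A')(K, y) = Mul(5, y)
Function('a')(k, h) = Pow(Add(-2, k), 2) (Function('a')(k, h) = Pow(Add(k, -2), 2) = Pow(Add(-2, k), 2))
Function('o')(M, Y) = Add(M, Mul(2, Y))
Mul(Add(Function('o')(Function('a')(-2, -2), -7), 29), Function('w')(Function('t')(0), Function('A')(-3, 4))) = Mul(Add(Add(Pow(Add(-2, -2), 2), Mul(2, -7)), 29), 6) = Mul(Add(Add(Pow(-4, 2), -14), 29), 6) = Mul(Add(Add(16, -14), 29), 6) = Mul(Add(2, 29), 6) = Mul(31, 6) = 186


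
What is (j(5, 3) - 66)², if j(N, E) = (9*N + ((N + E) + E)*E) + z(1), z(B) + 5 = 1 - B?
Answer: 49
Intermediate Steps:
z(B) = -4 - B (z(B) = -5 + (1 - B) = -4 - B)
j(N, E) = -5 + 9*N + E*(N + 2*E) (j(N, E) = (9*N + ((N + E) + E)*E) + (-4 - 1*1) = (9*N + ((E + N) + E)*E) + (-4 - 1) = (9*N + (N + 2*E)*E) - 5 = (9*N + E*(N + 2*E)) - 5 = -5 + 9*N + E*(N + 2*E))
(j(5, 3) - 66)² = ((-5 + 2*3² + 9*5 + 3*5) - 66)² = ((-5 + 2*9 + 45 + 15) - 66)² = ((-5 + 18 + 45 + 15) - 66)² = (73 - 66)² = 7² = 49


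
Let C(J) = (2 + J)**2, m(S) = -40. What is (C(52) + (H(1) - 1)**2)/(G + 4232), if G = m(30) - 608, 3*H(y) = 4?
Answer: 26245/32256 ≈ 0.81365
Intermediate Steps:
H(y) = 4/3 (H(y) = (1/3)*4 = 4/3)
G = -648 (G = -40 - 608 = -648)
(C(52) + (H(1) - 1)**2)/(G + 4232) = ((2 + 52)**2 + (4/3 - 1)**2)/(-648 + 4232) = (54**2 + (1/3)**2)/3584 = (2916 + 1/9)*(1/3584) = (26245/9)*(1/3584) = 26245/32256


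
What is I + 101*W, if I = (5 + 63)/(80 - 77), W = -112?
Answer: -33868/3 ≈ -11289.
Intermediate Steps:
I = 68/3 ≈ 22.667
I + 101*W = 68/3 + 101*(-112) = 68/3 - 11312 = -33868/3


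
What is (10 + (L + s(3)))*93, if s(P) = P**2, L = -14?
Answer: 465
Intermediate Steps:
(10 + (L + s(3)))*93 = (10 + (-14 + 3**2))*93 = (10 + (-14 + 9))*93 = (10 - 5)*93 = 5*93 = 465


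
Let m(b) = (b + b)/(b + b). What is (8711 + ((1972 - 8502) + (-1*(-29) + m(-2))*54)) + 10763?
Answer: 14564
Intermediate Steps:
m(b) = 1 (m(b) = (2*b)/((2*b)) = (2*b)*(1/(2*b)) = 1)
(8711 + ((1972 - 8502) + (-1*(-29) + m(-2))*54)) + 10763 = (8711 + ((1972 - 8502) + (-1*(-29) + 1)*54)) + 10763 = (8711 + (-6530 + (29 + 1)*54)) + 10763 = (8711 + (-6530 + 30*54)) + 10763 = (8711 + (-6530 + 1620)) + 10763 = (8711 - 4910) + 10763 = 3801 + 10763 = 14564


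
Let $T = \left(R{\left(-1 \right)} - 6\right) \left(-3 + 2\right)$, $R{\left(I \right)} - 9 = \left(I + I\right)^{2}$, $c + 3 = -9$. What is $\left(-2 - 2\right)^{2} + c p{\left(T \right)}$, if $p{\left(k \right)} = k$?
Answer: $100$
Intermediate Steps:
$c = -12$ ($c = -3 - 9 = -12$)
$R{\left(I \right)} = 9 + 4 I^{2}$ ($R{\left(I \right)} = 9 + \left(I + I\right)^{2} = 9 + \left(2 I\right)^{2} = 9 + 4 I^{2}$)
$T = -7$ ($T = \left(\left(9 + 4 \left(-1\right)^{2}\right) - 6\right) \left(-3 + 2\right) = \left(\left(9 + 4 \cdot 1\right) - 6\right) \left(-1\right) = \left(\left(9 + 4\right) - 6\right) \left(-1\right) = \left(13 - 6\right) \left(-1\right) = 7 \left(-1\right) = -7$)
$\left(-2 - 2\right)^{2} + c p{\left(T \right)} = \left(-2 - 2\right)^{2} - -84 = \left(-4\right)^{2} + 84 = 16 + 84 = 100$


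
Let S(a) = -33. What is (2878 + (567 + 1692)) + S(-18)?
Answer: 5104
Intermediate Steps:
(2878 + (567 + 1692)) + S(-18) = (2878 + (567 + 1692)) - 33 = (2878 + 2259) - 33 = 5137 - 33 = 5104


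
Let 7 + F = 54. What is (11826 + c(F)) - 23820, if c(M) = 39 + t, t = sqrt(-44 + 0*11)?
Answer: -11955 + 2*I*sqrt(11) ≈ -11955.0 + 6.6332*I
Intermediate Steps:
F = 47 (F = -7 + 54 = 47)
t = 2*I*sqrt(11) (t = sqrt(-44 + 0) = sqrt(-44) = 2*I*sqrt(11) ≈ 6.6332*I)
c(M) = 39 + 2*I*sqrt(11)
(11826 + c(F)) - 23820 = (11826 + (39 + 2*I*sqrt(11))) - 23820 = (11865 + 2*I*sqrt(11)) - 23820 = -11955 + 2*I*sqrt(11)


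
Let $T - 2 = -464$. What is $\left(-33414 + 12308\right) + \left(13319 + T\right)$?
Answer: $-8249$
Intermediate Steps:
$T = -462$ ($T = 2 - 464 = -462$)
$\left(-33414 + 12308\right) + \left(13319 + T\right) = \left(-33414 + 12308\right) + \left(13319 - 462\right) = -21106 + 12857 = -8249$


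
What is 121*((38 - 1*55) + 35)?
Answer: 2178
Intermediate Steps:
121*((38 - 1*55) + 35) = 121*((38 - 55) + 35) = 121*(-17 + 35) = 121*18 = 2178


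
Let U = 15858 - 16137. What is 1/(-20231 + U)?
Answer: -1/20510 ≈ -4.8757e-5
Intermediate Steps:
U = -279
1/(-20231 + U) = 1/(-20231 - 279) = 1/(-20510) = -1/20510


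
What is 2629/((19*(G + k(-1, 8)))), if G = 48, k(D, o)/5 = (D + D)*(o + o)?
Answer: -2629/2128 ≈ -1.2354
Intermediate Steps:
k(D, o) = 20*D*o (k(D, o) = 5*((D + D)*(o + o)) = 5*((2*D)*(2*o)) = 5*(4*D*o) = 20*D*o)
2629/((19*(G + k(-1, 8)))) = 2629/((19*(48 + 20*(-1)*8))) = 2629/((19*(48 - 160))) = 2629/((19*(-112))) = 2629/(-2128) = 2629*(-1/2128) = -2629/2128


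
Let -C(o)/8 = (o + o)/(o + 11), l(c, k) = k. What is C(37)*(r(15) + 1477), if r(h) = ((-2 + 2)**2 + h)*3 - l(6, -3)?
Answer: -56425/3 ≈ -18808.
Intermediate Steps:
C(o) = -16*o/(11 + o) (C(o) = -8*(o + o)/(o + 11) = -8*2*o/(11 + o) = -16*o/(11 + o))
r(h) = 3 + 3*h (r(h) = ((-2 + 2)**2 + h)*3 - 1*(-3) = (0**2 + h)*3 + 3 = (0 + h)*3 + 3 = h*3 + 3 = 3*h + 3 = 3 + 3*h)
C(37)*(r(15) + 1477) = (-16*37/(11 + 37))*((3 + 3*15) + 1477) = (-16*37/48)*((3 + 45) + 1477) = (-16*37*1/48)*(48 + 1477) = -37/3*1525 = -56425/3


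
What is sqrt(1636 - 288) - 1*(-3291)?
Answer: 3291 + 2*sqrt(337) ≈ 3327.7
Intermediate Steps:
sqrt(1636 - 288) - 1*(-3291) = sqrt(1348) + 3291 = 2*sqrt(337) + 3291 = 3291 + 2*sqrt(337)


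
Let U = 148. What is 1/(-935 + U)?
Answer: -1/787 ≈ -0.0012706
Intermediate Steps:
1/(-935 + U) = 1/(-935 + 148) = 1/(-787) = -1/787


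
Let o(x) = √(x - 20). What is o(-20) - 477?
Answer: -477 + 2*I*√10 ≈ -477.0 + 6.3246*I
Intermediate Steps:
o(x) = √(-20 + x)
o(-20) - 477 = √(-20 - 20) - 477 = √(-40) - 477 = 2*I*√10 - 477 = -477 + 2*I*√10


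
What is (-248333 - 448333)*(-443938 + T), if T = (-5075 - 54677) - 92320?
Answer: 415219902660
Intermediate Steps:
T = -152072 (T = -59752 - 92320 = -152072)
(-248333 - 448333)*(-443938 + T) = (-248333 - 448333)*(-443938 - 152072) = -696666*(-596010) = 415219902660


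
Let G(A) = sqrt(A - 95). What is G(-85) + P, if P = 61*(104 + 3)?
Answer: 6527 + 6*I*sqrt(5) ≈ 6527.0 + 13.416*I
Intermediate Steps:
G(A) = sqrt(-95 + A)
P = 6527 (P = 61*107 = 6527)
G(-85) + P = sqrt(-95 - 85) + 6527 = sqrt(-180) + 6527 = 6*I*sqrt(5) + 6527 = 6527 + 6*I*sqrt(5)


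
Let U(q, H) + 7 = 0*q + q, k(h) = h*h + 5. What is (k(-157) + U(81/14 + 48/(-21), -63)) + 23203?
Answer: 95707/2 ≈ 47854.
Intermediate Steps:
k(h) = 5 + h**2 (k(h) = h**2 + 5 = 5 + h**2)
U(q, H) = -7 + q (U(q, H) = -7 + (0*q + q) = -7 + (0 + q) = -7 + q)
(k(-157) + U(81/14 + 48/(-21), -63)) + 23203 = ((5 + (-157)**2) + (-7 + (81/14 + 48/(-21)))) + 23203 = ((5 + 24649) + (-7 + (81*(1/14) + 48*(-1/21)))) + 23203 = (24654 + (-7 + (81/14 - 16/7))) + 23203 = (24654 + (-7 + 7/2)) + 23203 = (24654 - 7/2) + 23203 = 49301/2 + 23203 = 95707/2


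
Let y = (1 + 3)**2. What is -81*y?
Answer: -1296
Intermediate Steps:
y = 16 (y = 4**2 = 16)
-81*y = -81*16 = -1296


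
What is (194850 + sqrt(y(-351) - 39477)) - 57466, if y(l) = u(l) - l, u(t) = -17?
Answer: 137384 + I*sqrt(39143) ≈ 1.3738e+5 + 197.85*I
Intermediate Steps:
y(l) = -17 - l
(194850 + sqrt(y(-351) - 39477)) - 57466 = (194850 + sqrt((-17 - 1*(-351)) - 39477)) - 57466 = (194850 + sqrt((-17 + 351) - 39477)) - 57466 = (194850 + sqrt(334 - 39477)) - 57466 = (194850 + sqrt(-39143)) - 57466 = (194850 + I*sqrt(39143)) - 57466 = 137384 + I*sqrt(39143)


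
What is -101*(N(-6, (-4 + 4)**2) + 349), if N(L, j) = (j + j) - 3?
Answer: -34946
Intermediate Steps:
N(L, j) = -3 + 2*j (N(L, j) = 2*j - 3 = -3 + 2*j)
-101*(N(-6, (-4 + 4)**2) + 349) = -101*((-3 + 2*(-4 + 4)**2) + 349) = -101*((-3 + 2*0**2) + 349) = -101*((-3 + 2*0) + 349) = -101*((-3 + 0) + 349) = -101*(-3 + 349) = -101*346 = -34946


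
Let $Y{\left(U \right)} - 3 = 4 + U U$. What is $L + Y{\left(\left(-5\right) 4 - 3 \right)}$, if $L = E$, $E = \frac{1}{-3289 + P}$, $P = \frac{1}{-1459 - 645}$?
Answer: $\frac{3709148448}{6920057} \approx 536.0$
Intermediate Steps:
$P = - \frac{1}{2104}$ ($P = \frac{1}{-2104} = - \frac{1}{2104} \approx -0.00047529$)
$E = - \frac{2104}{6920057}$ ($E = \frac{1}{-3289 - \frac{1}{2104}} = \frac{1}{- \frac{6920057}{2104}} = - \frac{2104}{6920057} \approx -0.00030404$)
$L = - \frac{2104}{6920057} \approx -0.00030404$
$Y{\left(U \right)} = 7 + U^{2}$ ($Y{\left(U \right)} = 3 + \left(4 + U U\right) = 3 + \left(4 + U^{2}\right) = 7 + U^{2}$)
$L + Y{\left(\left(-5\right) 4 - 3 \right)} = - \frac{2104}{6920057} + \left(7 + \left(\left(-5\right) 4 - 3\right)^{2}\right) = - \frac{2104}{6920057} + \left(7 + \left(-20 - 3\right)^{2}\right) = - \frac{2104}{6920057} + \left(7 + \left(-23\right)^{2}\right) = - \frac{2104}{6920057} + \left(7 + 529\right) = - \frac{2104}{6920057} + 536 = \frac{3709148448}{6920057}$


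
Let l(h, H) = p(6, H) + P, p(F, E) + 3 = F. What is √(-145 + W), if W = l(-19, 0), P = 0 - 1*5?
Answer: 7*I*√3 ≈ 12.124*I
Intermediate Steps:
P = -5 (P = 0 - 5 = -5)
p(F, E) = -3 + F
l(h, H) = -2 (l(h, H) = (-3 + 6) - 5 = 3 - 5 = -2)
W = -2
√(-145 + W) = √(-145 - 2) = √(-147) = 7*I*√3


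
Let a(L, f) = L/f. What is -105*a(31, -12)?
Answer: 1085/4 ≈ 271.25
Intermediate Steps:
-105*a(31, -12) = -3255/(-12) = -3255*(-1)/12 = -105*(-31/12) = 1085/4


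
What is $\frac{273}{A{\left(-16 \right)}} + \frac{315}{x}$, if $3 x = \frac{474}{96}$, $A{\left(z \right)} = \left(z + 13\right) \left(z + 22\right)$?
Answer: $\frac{83531}{474} \approx 176.23$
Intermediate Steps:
$A{\left(z \right)} = \left(13 + z\right) \left(22 + z\right)$
$x = \frac{79}{48}$ ($x = \frac{474 \cdot \frac{1}{96}}{3} = \frac{1}{3} \cdot \frac{79}{16} = \frac{79}{48} \approx 1.6458$)
$\frac{273}{A{\left(-16 \right)}} + \frac{315}{x} = \frac{273}{286 + \left(-16\right)^{2} + 35 \left(-16\right)} + \frac{315}{\frac{79}{48}} = \frac{273}{286 + 256 - 560} + 315 \cdot \frac{48}{79} = \frac{273}{-18} + \frac{15120}{79} = 273 \left(- \frac{1}{18}\right) + \frac{15120}{79} = - \frac{91}{6} + \frac{15120}{79} = \frac{83531}{474}$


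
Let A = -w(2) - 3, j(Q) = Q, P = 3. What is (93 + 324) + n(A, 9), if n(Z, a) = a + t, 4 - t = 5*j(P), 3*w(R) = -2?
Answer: 415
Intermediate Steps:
w(R) = -⅔ (w(R) = (⅓)*(-2) = -⅔)
A = -7/3 (A = -1*(-⅔) - 3 = ⅔ - 3 = -7/3 ≈ -2.3333)
t = -11 (t = 4 - 5*3 = 4 - 1*15 = 4 - 15 = -11)
n(Z, a) = -11 + a (n(Z, a) = a - 11 = -11 + a)
(93 + 324) + n(A, 9) = (93 + 324) + (-11 + 9) = 417 - 2 = 415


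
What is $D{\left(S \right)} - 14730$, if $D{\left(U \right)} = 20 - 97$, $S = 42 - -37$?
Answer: $-14807$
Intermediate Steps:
$S = 79$ ($S = 42 + 37 = 79$)
$D{\left(U \right)} = -77$ ($D{\left(U \right)} = 20 - 97 = -77$)
$D{\left(S \right)} - 14730 = -77 - 14730 = -14807$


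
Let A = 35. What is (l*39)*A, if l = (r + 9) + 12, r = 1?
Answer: 30030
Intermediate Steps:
l = 22 (l = (1 + 9) + 12 = 10 + 12 = 22)
(l*39)*A = (22*39)*35 = 858*35 = 30030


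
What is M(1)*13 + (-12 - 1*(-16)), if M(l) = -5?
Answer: -61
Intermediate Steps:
M(1)*13 + (-12 - 1*(-16)) = -5*13 + (-12 - 1*(-16)) = -65 + (-12 + 16) = -65 + 4 = -61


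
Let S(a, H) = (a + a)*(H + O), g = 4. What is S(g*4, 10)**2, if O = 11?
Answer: 451584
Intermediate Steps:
S(a, H) = 2*a*(11 + H) (S(a, H) = (a + a)*(H + 11) = (2*a)*(11 + H) = 2*a*(11 + H))
S(g*4, 10)**2 = (2*(4*4)*(11 + 10))**2 = (2*16*21)**2 = 672**2 = 451584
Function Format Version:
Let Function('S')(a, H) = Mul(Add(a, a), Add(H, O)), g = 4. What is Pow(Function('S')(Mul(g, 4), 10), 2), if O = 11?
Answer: 451584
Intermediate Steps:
Function('S')(a, H) = Mul(2, a, Add(11, H)) (Function('S')(a, H) = Mul(Add(a, a), Add(H, 11)) = Mul(Mul(2, a), Add(11, H)) = Mul(2, a, Add(11, H)))
Pow(Function('S')(Mul(g, 4), 10), 2) = Pow(Mul(2, Mul(4, 4), Add(11, 10)), 2) = Pow(Mul(2, 16, 21), 2) = Pow(672, 2) = 451584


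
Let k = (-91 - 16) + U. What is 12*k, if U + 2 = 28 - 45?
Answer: -1512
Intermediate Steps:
U = -19 (U = -2 + (28 - 45) = -2 - 17 = -19)
k = -126 (k = (-91 - 16) - 19 = -107 - 19 = -126)
12*k = 12*(-126) = -1512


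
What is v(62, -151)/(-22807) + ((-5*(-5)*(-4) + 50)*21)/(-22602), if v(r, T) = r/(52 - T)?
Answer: 809985121/17440535707 ≈ 0.046443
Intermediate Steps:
v(62, -151)/(-22807) + ((-5*(-5)*(-4) + 50)*21)/(-22602) = -1*62/(-52 - 151)/(-22807) + ((-5*(-5)*(-4) + 50)*21)/(-22602) = -1*62/(-203)*(-1/22807) + ((25*(-4) + 50)*21)*(-1/22602) = -1*62*(-1/203)*(-1/22807) + ((-100 + 50)*21)*(-1/22602) = (62/203)*(-1/22807) - 50*21*(-1/22602) = -62/4629821 - 1050*(-1/22602) = -62/4629821 + 175/3767 = 809985121/17440535707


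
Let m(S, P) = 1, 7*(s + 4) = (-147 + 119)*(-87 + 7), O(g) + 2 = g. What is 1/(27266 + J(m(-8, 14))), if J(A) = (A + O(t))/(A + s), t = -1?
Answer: 317/8643320 ≈ 3.6676e-5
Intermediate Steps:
O(g) = -2 + g
s = 316 (s = -4 + ((-147 + 119)*(-87 + 7))/7 = -4 + (-28*(-80))/7 = -4 + (⅐)*2240 = -4 + 320 = 316)
J(A) = (-3 + A)/(316 + A) (J(A) = (A + (-2 - 1))/(A + 316) = (A - 3)/(316 + A) = (-3 + A)/(316 + A))
1/(27266 + J(m(-8, 14))) = 1/(27266 + (-3 + 1)/(316 + 1)) = 1/(27266 - 2/317) = 1/(8643320/317) = 317/8643320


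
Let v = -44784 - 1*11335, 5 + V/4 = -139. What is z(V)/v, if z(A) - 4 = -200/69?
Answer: -76/3872211 ≈ -1.9627e-5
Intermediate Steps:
V = -576 (V = -20 + 4*(-139) = -20 - 556 = -576)
v = -56119 (v = -44784 - 11335 = -56119)
z(A) = 76/69 (z(A) = 4 - 200/69 = 76/69)
z(V)/v = (76/69)/(-56119) = (76/69)*(-1/56119) = -76/3872211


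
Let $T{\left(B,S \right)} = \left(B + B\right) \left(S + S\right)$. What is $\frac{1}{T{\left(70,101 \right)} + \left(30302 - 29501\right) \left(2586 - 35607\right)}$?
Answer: $- \frac{1}{26421541} \approx -3.7848 \cdot 10^{-8}$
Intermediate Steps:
$T{\left(B,S \right)} = 4 B S$ ($T{\left(B,S \right)} = 2 B 2 S = 4 B S$)
$\frac{1}{T{\left(70,101 \right)} + \left(30302 - 29501\right) \left(2586 - 35607\right)} = \frac{1}{4 \cdot 70 \cdot 101 + \left(30302 - 29501\right) \left(2586 - 35607\right)} = \frac{1}{28280 + 801 \left(-33021\right)} = \frac{1}{28280 - 26449821} = \frac{1}{-26421541} = - \frac{1}{26421541}$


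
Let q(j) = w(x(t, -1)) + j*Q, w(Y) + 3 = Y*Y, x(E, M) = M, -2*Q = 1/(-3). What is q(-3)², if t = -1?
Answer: 25/4 ≈ 6.2500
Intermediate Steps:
Q = ⅙ (Q = -½/(-3) = -½*(-⅓) = ⅙ ≈ 0.16667)
w(Y) = -3 + Y² (w(Y) = -3 + Y*Y = -3 + Y²)
q(j) = -2 + j/6 (q(j) = (-3 + (-1)²) + j*(⅙) = (-3 + 1) + j/6 = -2 + j/6)
q(-3)² = (-2 + (⅙)*(-3))² = (-2 - ½)² = (-5/2)² = 25/4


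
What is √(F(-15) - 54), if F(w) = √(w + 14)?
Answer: √(-54 + I) ≈ 0.06804 + 7.3488*I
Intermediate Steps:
F(w) = √(14 + w)
√(F(-15) - 54) = √(√(14 - 15) - 54) = √(√(-1) - 54) = √(I - 54) = √(-54 + I)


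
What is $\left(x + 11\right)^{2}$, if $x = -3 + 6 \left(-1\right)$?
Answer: $4$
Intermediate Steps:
$x = -9$ ($x = -3 - 6 = -9$)
$\left(x + 11\right)^{2} = \left(-9 + 11\right)^{2} = 2^{2} = 4$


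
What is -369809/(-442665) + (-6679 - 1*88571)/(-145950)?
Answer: 640916432/430713045 ≈ 1.4880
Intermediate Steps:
-369809/(-442665) + (-6679 - 1*88571)/(-145950) = -369809*(-1/442665) + (-6679 - 88571)*(-1/145950) = 369809/442665 - 95250*(-1/145950) = 369809/442665 + 635/973 = 640916432/430713045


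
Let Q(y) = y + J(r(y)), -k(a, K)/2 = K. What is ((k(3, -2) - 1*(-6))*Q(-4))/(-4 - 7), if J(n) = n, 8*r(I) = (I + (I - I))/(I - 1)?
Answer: 39/11 ≈ 3.5455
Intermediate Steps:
k(a, K) = -2*K
r(I) = I/(8*(-1 + I)) (r(I) = ((I + (I - I))/(I - 1))/8 = ((I + 0)/(-1 + I))/8 = (I/(-1 + I))/8 = I/(8*(-1 + I)))
Q(y) = y + y/(8*(-1 + y))
((k(3, -2) - 1*(-6))*Q(-4))/(-4 - 7) = ((-2*(-2) - 1*(-6))*((⅛)*(-4)*(-7 + 8*(-4))/(-1 - 4)))/(-4 - 7) = ((4 + 6)*((⅛)*(-4)*(-7 - 32)/(-5)))/(-11) = (10*((⅛)*(-4)*(-⅕)*(-39)))*(-1/11) = (10*(-39/10))*(-1/11) = -39*(-1/11) = 39/11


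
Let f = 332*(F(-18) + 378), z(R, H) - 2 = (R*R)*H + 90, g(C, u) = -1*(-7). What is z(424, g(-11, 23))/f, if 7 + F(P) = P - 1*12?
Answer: 314631/28303 ≈ 11.117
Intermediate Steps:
F(P) = -19 + P (F(P) = -7 + (P - 1*12) = -7 + (P - 12) = -7 + (-12 + P) = -19 + P)
g(C, u) = 7
z(R, H) = 92 + H*R² (z(R, H) = 2 + ((R*R)*H + 90) = 2 + (R²*H + 90) = 2 + (H*R² + 90) = 2 + (90 + H*R²) = 92 + H*R²)
f = 113212 (f = 332*((-19 - 18) + 378) = 332*(-37 + 378) = 332*341 = 113212)
z(424, g(-11, 23))/f = (92 + 7*424²)/113212 = (92 + 7*179776)*(1/113212) = (92 + 1258432)*(1/113212) = 1258524*(1/113212) = 314631/28303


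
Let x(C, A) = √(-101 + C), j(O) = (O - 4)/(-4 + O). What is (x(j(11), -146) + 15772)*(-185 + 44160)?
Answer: 693573700 + 439750*I ≈ 6.9357e+8 + 4.3975e+5*I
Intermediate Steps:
j(O) = 1 (j(O) = (-4 + O)/(-4 + O) = 1)
(x(j(11), -146) + 15772)*(-185 + 44160) = (√(-101 + 1) + 15772)*(-185 + 44160) = (√(-100) + 15772)*43975 = (10*I + 15772)*43975 = (15772 + 10*I)*43975 = 693573700 + 439750*I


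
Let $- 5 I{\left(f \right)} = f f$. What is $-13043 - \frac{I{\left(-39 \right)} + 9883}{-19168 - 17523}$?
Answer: $- \frac{2392755671}{183455} \approx -13043.0$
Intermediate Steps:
$I{\left(f \right)} = - \frac{f^{2}}{5}$ ($I{\left(f \right)} = - \frac{f f}{5} = - \frac{f^{2}}{5}$)
$-13043 - \frac{I{\left(-39 \right)} + 9883}{-19168 - 17523} = -13043 - \frac{- \frac{\left(-39\right)^{2}}{5} + 9883}{-19168 - 17523} = -13043 - \frac{\left(- \frac{1}{5}\right) 1521 + 9883}{-36691} = -13043 - \left(- \frac{1521}{5} + 9883\right) \left(- \frac{1}{36691}\right) = -13043 - \frac{47894}{5} \left(- \frac{1}{36691}\right) = -13043 - - \frac{47894}{183455} = -13043 + \frac{47894}{183455} = - \frac{2392755671}{183455}$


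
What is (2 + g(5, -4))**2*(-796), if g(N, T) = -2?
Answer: 0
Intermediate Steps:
(2 + g(5, -4))**2*(-796) = (2 - 2)**2*(-796) = 0**2*(-796) = 0*(-796) = 0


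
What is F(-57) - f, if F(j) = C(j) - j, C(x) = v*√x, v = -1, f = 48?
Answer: 9 - I*√57 ≈ 9.0 - 7.5498*I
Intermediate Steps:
C(x) = -√x
F(j) = -j - √j (F(j) = -√j - j = -j - √j)
F(-57) - f = (-1*(-57) - √(-57)) - 1*48 = (57 - I*√57) - 48 = 9 - I*√57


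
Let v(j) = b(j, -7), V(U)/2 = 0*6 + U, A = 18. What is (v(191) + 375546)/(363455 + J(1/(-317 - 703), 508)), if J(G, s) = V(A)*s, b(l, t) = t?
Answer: 375539/381743 ≈ 0.98375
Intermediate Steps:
V(U) = 2*U (V(U) = 2*(0*6 + U) = 2*(0 + U) = 2*U)
v(j) = -7
J(G, s) = 36*s (J(G, s) = (2*18)*s = 36*s)
(v(191) + 375546)/(363455 + J(1/(-317 - 703), 508)) = (-7 + 375546)/(363455 + 36*508) = 375539/(363455 + 18288) = 375539/381743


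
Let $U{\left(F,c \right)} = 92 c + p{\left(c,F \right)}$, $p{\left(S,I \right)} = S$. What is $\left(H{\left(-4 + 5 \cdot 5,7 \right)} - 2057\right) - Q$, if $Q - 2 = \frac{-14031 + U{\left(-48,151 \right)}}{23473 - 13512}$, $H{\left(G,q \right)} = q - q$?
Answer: $- \frac{20509711}{9961} \approx -2059.0$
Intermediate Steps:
$H{\left(G,q \right)} = 0$
$U{\left(F,c \right)} = 93 c$ ($U{\left(F,c \right)} = 92 c + c = 93 c$)
$Q = \frac{19934}{9961}$ ($Q = 2 + \frac{-14031 + 93 \cdot 151}{23473 - 13512} = 2 + \frac{-14031 + 14043}{9961} = 2 + 12 \cdot \frac{1}{9961} = 2 + \frac{12}{9961} = \frac{19934}{9961} \approx 2.0012$)
$\left(H{\left(-4 + 5 \cdot 5,7 \right)} - 2057\right) - Q = \left(0 - 2057\right) - \frac{19934}{9961} = -2057 - \frac{19934}{9961} = - \frac{20509711}{9961}$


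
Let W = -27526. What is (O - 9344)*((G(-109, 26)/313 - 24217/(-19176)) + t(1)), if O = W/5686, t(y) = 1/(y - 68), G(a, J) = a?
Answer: -3205489026989235/381094574776 ≈ -8411.3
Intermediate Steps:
t(y) = 1/(-68 + y)
O = -13763/2843 (O = -27526/5686 = -27526*1/5686 = -13763/2843 ≈ -4.8410)
(O - 9344)*((G(-109, 26)/313 - 24217/(-19176)) + t(1)) = (-13763/2843 - 9344)*((-109/313 - 24217/(-19176)) + 1/(-68 + 1)) = -26578755*((-109*1/313 - 24217*(-1/19176)) + 1/(-67))/2843 = -26578755*((-109/313 + 24217/19176) - 1/67)/2843 = -26578755*(5489737/6002088 - 1/67)/2843 = -26578755/2843*361810291/402139896 = -3205489026989235/381094574776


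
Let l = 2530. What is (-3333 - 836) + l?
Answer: -1639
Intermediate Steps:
(-3333 - 836) + l = (-3333 - 836) + 2530 = -4169 + 2530 = -1639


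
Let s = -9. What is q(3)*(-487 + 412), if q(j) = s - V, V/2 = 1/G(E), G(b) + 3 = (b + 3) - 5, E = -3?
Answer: 2625/4 ≈ 656.25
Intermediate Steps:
G(b) = -5 + b (G(b) = -3 + ((b + 3) - 5) = -3 + ((3 + b) - 5) = -3 + (-2 + b) = -5 + b)
V = -1/4 (V = 2/(-5 - 3) = 2/(-8) = 2*(-1/8) = -1/4 ≈ -0.25000)
q(j) = -35/4 (q(j) = -9 - 1*(-1/4) = -9 + 1/4 = -35/4)
q(3)*(-487 + 412) = -35*(-487 + 412)/4 = -35/4*(-75) = 2625/4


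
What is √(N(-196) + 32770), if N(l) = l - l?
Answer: √32770 ≈ 181.02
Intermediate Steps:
N(l) = 0
√(N(-196) + 32770) = √(0 + 32770) = √32770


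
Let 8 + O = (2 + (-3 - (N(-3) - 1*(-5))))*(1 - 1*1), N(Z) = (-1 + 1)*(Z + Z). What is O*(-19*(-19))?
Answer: -2888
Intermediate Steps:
N(Z) = 0 (N(Z) = 0*(2*Z) = 0)
O = -8 (O = -8 + (2 + (-3 - (0 - 1*(-5))))*(1 - 1*1) = -8 + (2 + (-3 - (0 + 5)))*(1 - 1) = -8 + (2 + (-3 - 1*5))*0 = -8 + (2 + (-3 - 5))*0 = -8 + (2 - 8)*0 = -8 - 6*0 = -8 + 0 = -8)
O*(-19*(-19)) = -(-152)*(-19) = -8*361 = -2888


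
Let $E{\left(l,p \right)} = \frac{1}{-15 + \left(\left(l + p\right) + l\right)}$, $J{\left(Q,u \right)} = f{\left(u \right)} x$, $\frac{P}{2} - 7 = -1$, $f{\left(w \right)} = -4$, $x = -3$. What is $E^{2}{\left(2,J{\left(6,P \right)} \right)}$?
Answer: $1$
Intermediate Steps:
$P = 12$ ($P = 14 + 2 \left(-1\right) = 14 - 2 = 12$)
$J{\left(Q,u \right)} = 12$ ($J{\left(Q,u \right)} = \left(-4\right) \left(-3\right) = 12$)
$E{\left(l,p \right)} = \frac{1}{-15 + p + 2 l}$ ($E{\left(l,p \right)} = \frac{1}{-15 + \left(p + 2 l\right)} = \frac{1}{-15 + p + 2 l}$)
$E^{2}{\left(2,J{\left(6,P \right)} \right)} = \left(\frac{1}{-15 + 12 + 2 \cdot 2}\right)^{2} = \left(\frac{1}{-15 + 12 + 4}\right)^{2} = \left(1^{-1}\right)^{2} = 1^{2} = 1$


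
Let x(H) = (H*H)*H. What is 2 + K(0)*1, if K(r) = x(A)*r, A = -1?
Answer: 2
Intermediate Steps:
x(H) = H**3 (x(H) = H**2*H = H**3)
K(r) = -r (K(r) = (-1)**3*r = -r)
2 + K(0)*1 = 2 - 1*0*1 = 2 + 0*1 = 2 + 0 = 2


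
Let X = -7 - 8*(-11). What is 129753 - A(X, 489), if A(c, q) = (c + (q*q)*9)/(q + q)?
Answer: 20791044/163 ≈ 1.2755e+5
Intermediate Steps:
X = 81 (X = -7 + 88 = 81)
A(c, q) = (c + 9*q²)/(2*q) (A(c, q) = (c + q²*9)/((2*q)) = (c + 9*q²)*(1/(2*q)) = (c + 9*q²)/(2*q))
129753 - A(X, 489) = 129753 - (81 + 9*489²)/(2*489) = 129753 - (81 + 9*239121)/(2*489) = 129753 - (81 + 2152089)/(2*489) = 129753 - 2152170/(2*489) = 129753 - 1*358695/163 = 129753 - 358695/163 = 20791044/163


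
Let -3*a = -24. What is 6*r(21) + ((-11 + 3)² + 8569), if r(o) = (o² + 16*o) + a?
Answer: 13343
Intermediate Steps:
a = 8 (a = -⅓*(-24) = 8)
r(o) = 8 + o² + 16*o (r(o) = (o² + 16*o) + 8 = 8 + o² + 16*o)
6*r(21) + ((-11 + 3)² + 8569) = 6*(8 + 21² + 16*21) + ((-11 + 3)² + 8569) = 6*(8 + 441 + 336) + ((-8)² + 8569) = 6*785 + (64 + 8569) = 4710 + 8633 = 13343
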